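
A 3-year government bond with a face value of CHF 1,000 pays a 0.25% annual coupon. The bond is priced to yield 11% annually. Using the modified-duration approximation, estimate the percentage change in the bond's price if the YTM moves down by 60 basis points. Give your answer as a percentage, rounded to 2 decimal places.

Periodic yield y = 0.11. Modified duration first:
  t   CF        PV=CF/(1+0.11)^t    t·PV
  1         2.50         2.2523         2.2523
  2         2.50         2.0291         4.0581
  3     1,002.50       733.0194     2,199.0581
  Σ                    737.3007     2,205.3684
P = 737.3007; D_Mac = 2.99114 yrs; D_mod = 2.99114/(1+0.11) = 2.69472 yrs.
ΔP/P ≈ -D_mod · Δy = -2.69472 × (-0.006) = +0.016168 = +1.6168%.

+1.62%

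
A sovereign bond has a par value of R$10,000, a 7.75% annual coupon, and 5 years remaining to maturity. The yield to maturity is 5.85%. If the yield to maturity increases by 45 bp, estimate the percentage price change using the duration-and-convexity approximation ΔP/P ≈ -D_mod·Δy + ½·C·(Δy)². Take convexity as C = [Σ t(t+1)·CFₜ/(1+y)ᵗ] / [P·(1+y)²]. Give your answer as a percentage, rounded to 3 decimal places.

-1.831%

With y = 0.0585:
  t   CF        PV=CF/(1+0.0585)^t    t·PV        t(t+1)·PV
  1       775.00       732.1682       732.1682       1,464.3363
  2       775.00       691.7035     1,383.4070       4,150.2210
  3       775.00       653.4752     1,960.4256       7,841.7025
  4       775.00       617.3597     2,469.4387      12,347.1933
  5    10,775.00     8,108.9191    40,544.5954     243,267.5727
  Σ                 10,803.6256    47,090.0349     269,071.0259
P = 10,803.6256; D_Mac = 4.35873 yrs; D_mod = 4.11783 yrs; C = 22.22878.
Duration effect: -4.11783 × (+0.0045) = -0.018530
Convexity effect: 0.5 × 22.22878 × (0.0045)² = +0.0002251
ΔP/P ≈ -0.018530 + 0.0002251 = -0.018305 = -1.8305%.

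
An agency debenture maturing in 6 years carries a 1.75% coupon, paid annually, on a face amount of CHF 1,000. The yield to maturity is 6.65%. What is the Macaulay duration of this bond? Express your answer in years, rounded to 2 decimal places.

5.70 years

Periodic yield y = 0.0665. Discount each cash flow and weight by its year:
  t   CF        PV=CF/(1+0.0665)^t    t·PV
  1        17.50        16.4088        16.4088
  2        17.50        15.3857        30.7713
  3        17.50        14.4263        43.2790
  4        17.50        13.5268        54.1071
  5        17.50        12.6833        63.4167
  6     1,017.50       691.4635     4,148.7810
  Σ                    763.8944     4,356.7639
Price P = Σ PV = 763.8944.
Macaulay duration = Σ(t·PV) / P = 4,356.7639 / 763.8944 = 5.70336 years.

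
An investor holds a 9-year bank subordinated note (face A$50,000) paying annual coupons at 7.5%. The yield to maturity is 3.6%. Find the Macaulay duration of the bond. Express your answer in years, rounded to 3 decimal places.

Periodic yield y = 0.036. Discount each cash flow and weight by its year:
  t   CF        PV=CF/(1+0.036)^t    t·PV
  1     3,750.00     3,619.6911     3,619.6911
  2     3,750.00     3,493.9103     6,987.8207
  3     3,750.00     3,372.5003    10,117.5010
  4     3,750.00     3,255.3092    13,021.2368
  5     3,750.00     3,142.1904    15,710.9518
  6     3,750.00     3,033.0023    18,198.0136
  7     3,750.00     2,927.6084    20,493.2586
  8     3,750.00     2,825.8768    22,607.0144
  9    53,750.00    39,096.7511   351,870.7603
  Σ                 64,766.8399   462,626.2483
Price P = Σ PV = 64,766.8399.
Macaulay duration = Σ(t·PV) / P = 462,626.2483 / 64,766.8399 = 7.14295 years.

7.143 years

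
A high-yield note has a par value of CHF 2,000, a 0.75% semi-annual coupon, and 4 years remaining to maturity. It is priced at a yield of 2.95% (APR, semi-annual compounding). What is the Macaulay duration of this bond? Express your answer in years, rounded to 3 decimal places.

3.945 years

Periodic yield y = 0.01475. Discount each cash flow and weight by its period:
  t   CF        PV=CF/(1+0.01475)^t    t·PV
  1         7.50         7.3910         7.3910
  2         7.50         7.2836        14.5671
  3         7.50         7.1777        21.5330
  4         7.50         7.0733        28.2934
  5         7.50         6.9705        34.8527
  6         7.50         6.8692        41.2153
  7         7.50         6.7694        47.3855
  8     2,007.50     1,785.5955    14,284.7637
  Σ                  1,835.1301    14,480.0017
Price P = Σ PV = 1,835.1301.
Macaulay duration = Σ(t·PV) / P = 14,480.0017 / 1,835.1301 = 7.89045 half-year periods.
In years: 7.89045 / 2 = 3.94522 years.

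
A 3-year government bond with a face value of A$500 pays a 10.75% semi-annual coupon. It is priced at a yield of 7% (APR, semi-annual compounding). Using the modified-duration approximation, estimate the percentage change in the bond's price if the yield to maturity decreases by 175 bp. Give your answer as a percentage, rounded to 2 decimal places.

+4.50%

Periodic yield y = 0.035. Modified duration first:
  t   CF        PV=CF/(1+0.035)^t    t·PV
  1       26.875        25.9662        25.9662
  2       26.875        25.0881        50.1762
  3       26.875        24.2397        72.7191
  4       26.875        23.4200        93.6800
  5       26.875        22.6280       113.1401
  6      526.875       428.6132     2,571.6789
  Σ                    549.9552     2,927.3606
P = 549.9552; D_Mac = 5.32291 half-year periods = 2.66145 yrs; D_mod = 2.66145/(1+0.035) = 2.57145 yrs.
ΔP/P ≈ -D_mod · Δy = -2.57145 × (-0.0175) = +0.045000 = +4.5000%.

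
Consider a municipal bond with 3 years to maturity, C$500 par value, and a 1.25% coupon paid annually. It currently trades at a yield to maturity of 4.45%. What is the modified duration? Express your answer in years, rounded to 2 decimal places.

2.84 years

Periodic yield y = 0.0445. First find Macaulay duration:
  t   CF        PV=CF/(1+0.0445)^t    t·PV
  1         6.25         5.9837         5.9837
  2         6.25         5.7288        11.4576
  3       506.25       444.2625     1,332.7876
  Σ                    455.9751     1,350.2290
P = 455.9751; Macaulay duration = 1,350.2290 / 455.9751 = 2.96119 years.
Modified duration = D_Mac / (1 + y) = 2.96119 / 1.0445 = 2.83503 years.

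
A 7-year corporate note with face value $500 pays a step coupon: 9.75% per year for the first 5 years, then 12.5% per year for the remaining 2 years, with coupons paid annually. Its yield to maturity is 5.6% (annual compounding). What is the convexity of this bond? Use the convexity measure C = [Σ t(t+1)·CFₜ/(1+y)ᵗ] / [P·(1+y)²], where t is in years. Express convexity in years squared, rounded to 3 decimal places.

With y = 0.056:
  t   CF        PV=CF/(1+0.056)^t    t·PV        t(t+1)·PV
  1        48.75        46.1648        46.1648          92.3295
  2        48.75        43.7166        87.4333         262.2998
  3        48.75        41.3983       124.1950         496.7800
  4        48.75        39.2030       156.8119         784.0594
  5        48.75        37.1240       185.6201       1,113.7207
  6        62.50        45.0709       270.4256       1,892.9790
  7       562.50       384.1272     2,688.8906      21,511.1251
  Σ                    636.8049     3,559.5413      26,153.2936
P = 636.8049.
Convexity = Σ t(t+1)·PV / [P·(1+y)²] = 26,153.2936 / (636.8049 × 1.115136) = 36.82919.

36.829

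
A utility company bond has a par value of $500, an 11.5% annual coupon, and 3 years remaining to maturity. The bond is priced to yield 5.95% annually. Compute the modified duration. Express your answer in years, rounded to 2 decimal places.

Periodic yield y = 0.0595. First find Macaulay duration:
  t   CF        PV=CF/(1+0.0595)^t    t·PV
  1        57.50        54.2709        54.2709
  2        57.50        51.2231       102.4462
  3       557.50       468.7508     1,406.2523
  Σ                    574.2448     1,562.9694
P = 574.2448; Macaulay duration = 1,562.9694 / 574.2448 = 2.72178 years.
Modified duration = D_Mac / (1 + y) = 2.72178 / 1.0595 = 2.56893 years.

2.57 years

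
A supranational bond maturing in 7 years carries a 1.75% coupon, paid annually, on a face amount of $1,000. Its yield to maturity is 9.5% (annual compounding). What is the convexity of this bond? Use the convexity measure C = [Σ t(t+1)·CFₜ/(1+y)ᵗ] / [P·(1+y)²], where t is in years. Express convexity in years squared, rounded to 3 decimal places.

42.580

With y = 0.095:
  t   CF        PV=CF/(1+0.095)^t    t·PV        t(t+1)·PV
  1        17.50        15.9817        15.9817          31.9635
  2        17.50        14.5952        29.1904          87.5712
  3        17.50        13.3289        39.9868         159.9473
  4        17.50        12.1726        48.6902         243.4510
  5        17.50        11.1165        55.5824         333.4945
  6        17.50        10.1520        60.9122         426.3857
  7     1,017.50       539.0581     3,773.4068      30,187.2541
  Σ                    616.4051     4,023.7506      31,470.0673
P = 616.4051.
Convexity = Σ t(t+1)·PV / [P·(1+y)²] = 31,470.0673 / (616.4051 × 1.199025) = 42.57976.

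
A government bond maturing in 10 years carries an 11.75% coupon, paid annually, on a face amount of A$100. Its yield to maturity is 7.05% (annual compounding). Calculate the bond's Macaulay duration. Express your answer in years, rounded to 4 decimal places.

6.8674 years

Periodic yield y = 0.0705. Discount each cash flow and weight by its year:
  t   CF        PV=CF/(1+0.0705)^t    t·PV
  1        11.75        10.9762        10.9762
  2        11.75        10.2533        20.5066
  3        11.75         9.5781        28.7342
  4        11.75         8.9473        35.7891
  5        11.75         8.3580        41.7902
  6        11.75         7.8076        46.8456
  7        11.75         7.2934        51.0539
  8        11.75         6.8131        54.5048
  9        11.75         6.3644        57.2796
  10      111.75        56.5433       565.4326
  Σ                    132.9347       912.9129
Price P = Σ PV = 132.9347.
Macaulay duration = Σ(t·PV) / P = 912.9129 / 132.9347 = 6.86738 years.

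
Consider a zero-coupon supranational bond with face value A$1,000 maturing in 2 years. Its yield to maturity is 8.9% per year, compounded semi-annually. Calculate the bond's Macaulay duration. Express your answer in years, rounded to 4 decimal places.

A zero-coupon bond has a single cash flow at maturity, so its Macaulay duration equals its maturity: 2 years.
(Equivalently: 4 semi-annual periods ÷ 2 = 2 years.)

2.0000 years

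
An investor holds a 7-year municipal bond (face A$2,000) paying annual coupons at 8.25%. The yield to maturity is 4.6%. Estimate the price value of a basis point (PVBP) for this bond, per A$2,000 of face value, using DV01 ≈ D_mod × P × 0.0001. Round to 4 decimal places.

A$1.3308

Periodic yield y = 0.046.
  t   CF        PV=CF/(1+0.046)^t    t·PV
  1       165.00       157.7438       157.7438
  2       165.00       150.8067       301.6134
  3       165.00       144.1746       432.5239
  4       165.00       137.8343       551.3371
  5       165.00       131.7727       658.8636
  6       165.00       125.9777       755.8665
  7     2,165.00     1,580.2875    11,062.0126
  Σ                  2,428.5974    13,919.9609
P = 2,428.5974; D_Mac = 5.73169 yrs; D_mod = 5.47962 yrs.
DV01 ≈ 5.47962 × 2,428.5974 × 0.0001 = 1.330780.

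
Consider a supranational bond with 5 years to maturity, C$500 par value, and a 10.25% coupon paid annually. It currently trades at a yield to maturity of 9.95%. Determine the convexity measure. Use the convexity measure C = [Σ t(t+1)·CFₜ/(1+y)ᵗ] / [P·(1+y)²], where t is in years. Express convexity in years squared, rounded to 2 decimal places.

19.31

With y = 0.0995:
  t   CF        PV=CF/(1+0.0995)^t    t·PV        t(t+1)·PV
  1        51.25        46.6121        46.6121          93.2242
  2        51.25        42.3939        84.7878         254.3634
  3        51.25        38.5574       115.6723         462.6893
  4        51.25        35.0682       140.2726         701.3631
  5       551.25       343.0619     1,715.3093      10,291.8557
  Σ                    505.6935     2,102.6541      11,803.4957
P = 505.6935.
Convexity = Σ t(t+1)·PV / [P·(1+y)²] = 11,803.4957 / (505.6935 × 1.208900) = 19.30780.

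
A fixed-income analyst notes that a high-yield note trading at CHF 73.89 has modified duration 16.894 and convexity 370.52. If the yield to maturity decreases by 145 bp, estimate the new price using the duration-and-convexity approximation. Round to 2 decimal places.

CHF 94.87

Duration effect: -D_mod·Δy = -16.894 × (-0.0145) = +0.244963
Convexity effect: ½·C·(Δy)² = 0.5 × 370.52 × (-0.0145)² = +0.038950915
ΔP/P ≈ +0.244963 + 0.038950915 = +0.283913915
New price ≈ 73.89 × (1 + 0.283913915) = 94.86839917935.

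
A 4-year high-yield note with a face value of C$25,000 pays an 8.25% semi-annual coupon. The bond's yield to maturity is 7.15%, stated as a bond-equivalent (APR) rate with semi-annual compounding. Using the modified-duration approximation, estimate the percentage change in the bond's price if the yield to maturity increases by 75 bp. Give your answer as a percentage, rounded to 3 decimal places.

-2.533%

Periodic yield y = 0.03575. Modified duration first:
  t   CF        PV=CF/(1+0.03575)^t    t·PV
  1     1,031.25       995.6553       995.6553
  2     1,031.25       961.2892     1,922.5785
  3     1,031.25       928.1093     2,784.3280
  4     1,031.25       896.0747     3,584.2986
  5     1,031.25       865.1457     4,325.7285
  6     1,031.25       835.2843     5,011.7057
  7     1,031.25       806.4536     5,645.1750
  8    26,031.25    19,654.2053   157,233.6421
  Σ                 25,942.2173   181,503.1116
P = 25,942.2173; D_Mac = 6.99644 half-year periods = 3.49822 yrs; D_mod = 3.49822/(1+0.03575) = 3.37747 yrs.
ΔP/P ≈ -D_mod · Δy = -3.37747 × (+0.0075) = -0.025331 = -2.5331%.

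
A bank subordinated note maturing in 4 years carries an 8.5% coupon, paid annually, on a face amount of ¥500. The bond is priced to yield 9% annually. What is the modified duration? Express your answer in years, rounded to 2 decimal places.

3.26 years

Periodic yield y = 0.09. First find Macaulay duration:
  t   CF        PV=CF/(1+0.09)^t    t·PV
  1        42.50        38.9908        38.9908
  2        42.50        35.7714        71.5428
  3        42.50        32.8178        98.4534
  4       542.50       384.3207     1,537.2827
  Σ                    491.9007     1,746.2697
P = 491.9007; Macaulay duration = 1,746.2697 / 491.9007 = 3.55005 years.
Modified duration = D_Mac / (1 + y) = 3.55005 / 1.09 = 3.25692 years.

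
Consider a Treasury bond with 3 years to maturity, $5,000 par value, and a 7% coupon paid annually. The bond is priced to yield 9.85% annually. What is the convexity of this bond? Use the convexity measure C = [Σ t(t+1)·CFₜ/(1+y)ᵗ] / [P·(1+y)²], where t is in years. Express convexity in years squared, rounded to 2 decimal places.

9.07

With y = 0.0985:
  t   CF        PV=CF/(1+0.0985)^t    t·PV        t(t+1)·PV
  1       350.00       318.6163       318.6163         637.2326
  2       350.00       290.0467       580.0934       1,740.2802
  3     5,350.00     4,036.0227    12,108.0680      48,432.2722
  Σ                  4,644.6857    13,006.7777      50,809.7849
P = 4,644.6857.
Convexity = Σ t(t+1)·PV / [P·(1+y)²] = 50,809.7849 / (4,644.6857 × 1.206702) = 9.06548.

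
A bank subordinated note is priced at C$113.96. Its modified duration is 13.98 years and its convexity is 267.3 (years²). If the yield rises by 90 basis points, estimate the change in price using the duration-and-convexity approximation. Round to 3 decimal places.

-C$13.105

Duration effect: -D_mod·Δy = -13.98 × (+0.009) = -0.125820
Convexity effect: ½·C·(Δy)² = 0.5 × 267.3 × (0.009)² = +0.01082565
ΔP/P ≈ -0.125820 + 0.01082565 = -0.11499435
ΔP ≈ 113.96 × (-0.11499435) = -13.104756126.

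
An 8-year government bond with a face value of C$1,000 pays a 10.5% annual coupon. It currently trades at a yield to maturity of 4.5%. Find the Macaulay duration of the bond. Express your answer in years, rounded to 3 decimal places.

Periodic yield y = 0.045. Discount each cash flow and weight by its year:
  t   CF        PV=CF/(1+0.045)^t    t·PV
  1       105.00       100.4785       100.4785
  2       105.00        96.1516       192.3033
  3       105.00        92.0111       276.0334
  4       105.00        88.0489       352.1958
  5       105.00        84.2574       421.2868
  6       105.00        80.6291       483.7743
  7       105.00        77.1570       540.0989
  8     1,105.00       777.0196     6,216.1565
  Σ                  1,395.7532     8,582.3275
Price P = Σ PV = 1,395.7532.
Macaulay duration = Σ(t·PV) / P = 8,582.3275 / 1,395.7532 = 6.14889 years.

6.149 years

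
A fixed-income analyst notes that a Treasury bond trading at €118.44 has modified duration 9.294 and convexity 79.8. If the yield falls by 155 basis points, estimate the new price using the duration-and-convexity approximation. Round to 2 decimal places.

Duration effect: -D_mod·Δy = -9.294 × (-0.0155) = +0.144057
Convexity effect: ½·C·(Δy)² = 0.5 × 79.8 × (-0.0155)² = +0.009585975
ΔP/P ≈ +0.144057 + 0.009585975 = +0.153642975
New price ≈ 118.44 × (1 + 0.153642975) = 136.637473959.

€136.64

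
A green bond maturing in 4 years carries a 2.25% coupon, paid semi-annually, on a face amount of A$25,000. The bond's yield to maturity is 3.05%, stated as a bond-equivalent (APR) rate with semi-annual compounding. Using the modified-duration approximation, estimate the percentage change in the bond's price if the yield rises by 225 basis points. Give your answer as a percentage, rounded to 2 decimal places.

-8.52%

Periodic yield y = 0.01525. Modified duration first:
  t   CF        PV=CF/(1+0.01525)^t    t·PV
  1       281.25       277.0254       277.0254
  2       281.25       272.8642       545.7284
  3       281.25       268.7655       806.2965
  4       281.25       264.7284     1,058.9136
  5       281.25       260.7519     1,303.7597
  6       281.25       256.8352     1,541.0112
  7       281.25       252.9773     1,770.8411
  8    25,281.25    22,398.2743   179,186.1940
  Σ                 24,252.2221   186,489.7698
P = 24,252.2221; D_Mac = 7.68960 half-year periods = 3.84480 yrs; D_mod = 3.84480/(1+0.01525) = 3.78705 yrs.
ΔP/P ≈ -D_mod · Δy = -3.78705 × (+0.0225) = -0.085209 = -8.5209%.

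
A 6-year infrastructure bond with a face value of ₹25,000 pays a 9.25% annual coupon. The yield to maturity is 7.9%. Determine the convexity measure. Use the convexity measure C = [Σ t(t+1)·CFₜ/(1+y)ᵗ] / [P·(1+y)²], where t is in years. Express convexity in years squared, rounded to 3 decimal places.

27.378

With y = 0.079:
  t   CF        PV=CF/(1+0.079)^t    t·PV        t(t+1)·PV
  1     2,312.50     2,143.1881     2,143.1881       4,286.3763
  2     2,312.50     1,986.2726     3,972.5452      11,917.6356
  3     2,312.50     1,840.8458     5,522.5374      22,090.1494
  4     2,312.50     1,706.0665     6,824.2661      34,121.3306
  5     2,312.50     1,581.1553     7,905.7763      47,434.6579
  6    27,312.50    17,307.4381   103,844.6284     726,912.3988
  Σ                 26,564.9664   130,212.9415     846,762.5486
P = 26,564.9664.
Convexity = Σ t(t+1)·PV / [P·(1+y)²] = 846,762.5486 / (26,564.9664 × 1.164241) = 27.37849.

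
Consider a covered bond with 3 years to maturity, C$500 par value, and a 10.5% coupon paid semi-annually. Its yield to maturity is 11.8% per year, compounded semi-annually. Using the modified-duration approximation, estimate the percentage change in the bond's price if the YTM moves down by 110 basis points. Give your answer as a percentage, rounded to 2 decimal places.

+2.75%

Periodic yield y = 0.059. Modified duration first:
  t   CF        PV=CF/(1+0.059)^t    t·PV
  1        26.25        24.7875        24.7875
  2        26.25        23.4065        46.8131
  3        26.25        22.1025        66.3075
  4        26.25        20.8711        83.4844
  5        26.25        19.7083        98.5416
  6       526.25       373.0924     2,238.5541
  Σ                    483.9684     2,558.4883
P = 483.9684; D_Mac = 5.28648 half-year periods = 2.64324 yrs; D_mod = 2.64324/(1+0.059) = 2.49598 yrs.
ΔP/P ≈ -D_mod · Δy = -2.49598 × (-0.011) = +0.027456 = +2.7456%.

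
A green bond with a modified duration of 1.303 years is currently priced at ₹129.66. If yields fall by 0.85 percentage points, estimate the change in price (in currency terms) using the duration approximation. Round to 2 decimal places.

+₹1.44

Duration approximation: ΔP/P ≈ -D_mod · Δy = -1.303 × (-0.0085) = +0.0110755.
ΔP ≈ 129.66 × (+0.0110755) = +1.43604933.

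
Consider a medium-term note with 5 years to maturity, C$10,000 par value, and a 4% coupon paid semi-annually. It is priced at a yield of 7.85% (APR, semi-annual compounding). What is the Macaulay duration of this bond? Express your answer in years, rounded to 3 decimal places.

4.535 years

Periodic yield y = 0.03925. Discount each cash flow and weight by its period:
  t   CF        PV=CF/(1+0.03925)^t    t·PV
  1       200.00       192.4465       192.4465
  2       200.00       185.1782       370.3565
  3       200.00       178.1845       534.5535
  4       200.00       171.4549       685.8195
  5       200.00       164.9794       824.8972
  6       200.00       158.7486       952.4914
  7       200.00       152.7530     1,069.2710
  8       200.00       146.9839     1,175.8711
  9       200.00       141.4327     1,272.8939
  10   10,200.00     6,940.6451    69,406.4513
  Σ                  8,432.8068    76,485.0519
Price P = Σ PV = 8,432.8068.
Macaulay duration = Σ(t·PV) / P = 76,485.0519 / 8,432.8068 = 9.06994 half-year periods.
In years: 9.06994 / 2 = 4.53497 years.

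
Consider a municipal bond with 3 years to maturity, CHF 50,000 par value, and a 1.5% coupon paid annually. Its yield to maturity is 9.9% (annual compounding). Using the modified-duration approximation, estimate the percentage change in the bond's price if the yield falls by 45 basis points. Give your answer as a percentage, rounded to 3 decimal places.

+1.208%

Periodic yield y = 0.099. Modified duration first:
  t   CF        PV=CF/(1+0.099)^t    t·PV
  1       750.00       682.4386       682.4386
  2       750.00       620.9632     1,241.9264
  3    50,750.00    38,233.4043   114,700.2129
  Σ                 39,536.8061   116,624.5779
P = 39,536.8061; D_Mac = 2.94977 yrs; D_mod = 2.94977/(1+0.099) = 2.68405 yrs.
ΔP/P ≈ -D_mod · Δy = -2.68405 × (-0.0045) = +0.012078 = +1.2078%.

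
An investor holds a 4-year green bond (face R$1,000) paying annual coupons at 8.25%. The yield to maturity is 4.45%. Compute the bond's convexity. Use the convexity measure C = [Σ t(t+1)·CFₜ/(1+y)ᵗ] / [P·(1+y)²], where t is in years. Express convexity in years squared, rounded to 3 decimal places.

With y = 0.0445:
  t   CF        PV=CF/(1+0.0445)^t    t·PV        t(t+1)·PV
  1        82.50        78.9852        78.9852         157.9703
  2        82.50        75.6201       151.2401         453.7204
  3        82.50        72.3983       217.1950         868.7801
  4     1,082.50       909.4820     3,637.9282      18,189.6408
  Σ                  1,136.4856     4,085.3485      19,670.1116
P = 1,136.4856.
Convexity = Σ t(t+1)·PV / [P·(1+y)²] = 19,670.1116 / (1,136.4856 × 1.090980) = 15.86449.

15.864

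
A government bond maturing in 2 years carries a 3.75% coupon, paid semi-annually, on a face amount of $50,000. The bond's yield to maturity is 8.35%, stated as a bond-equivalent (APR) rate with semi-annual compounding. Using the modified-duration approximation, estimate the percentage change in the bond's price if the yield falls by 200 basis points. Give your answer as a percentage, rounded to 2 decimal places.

+3.73%

Periodic yield y = 0.04175. Modified duration first:
  t   CF        PV=CF/(1+0.04175)^t    t·PV
  1       937.50       899.9280       899.9280
  2       937.50       863.8618     1,727.7236
  3       937.50       829.2410     2,487.7229
  4    50,937.50    43,249.7488   172,998.9953
  Σ                 45,842.7796   178,114.3697
P = 45,842.7796; D_Mac = 3.88533 half-year periods = 1.94267 yrs; D_mod = 1.94267/(1+0.04175) = 1.86481 yrs.
ΔP/P ≈ -D_mod · Δy = -1.86481 × (-0.02) = +0.037296 = +3.7296%.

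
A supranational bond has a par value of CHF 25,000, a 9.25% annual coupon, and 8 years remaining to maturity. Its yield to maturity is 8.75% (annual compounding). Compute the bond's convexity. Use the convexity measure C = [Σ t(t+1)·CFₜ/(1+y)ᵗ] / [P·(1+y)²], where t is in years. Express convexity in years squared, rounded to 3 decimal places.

With y = 0.0875:
  t   CF        PV=CF/(1+0.0875)^t    t·PV        t(t+1)·PV
  1     2,312.50     2,126.4368     2,126.4368       4,252.8736
  2     2,312.50     1,955.3442     3,910.6883      11,732.0650
  3     2,312.50     1,798.0176     5,394.0529      21,576.2115
  4     2,312.50     1,653.3495     6,613.3982      33,066.9908
  5     2,312.50     1,520.3214     7,601.6071      45,609.6425
  6     2,312.50     1,397.9967     8,387.9802      58,715.8616
  7     2,312.50     1,285.5142     8,998.5995      71,988.7958
  8    27,312.50    13,961.3473   111,690.7781   1,005,217.0025
  Σ                 25,698.3277   154,723.5410   1,252,159.4432
P = 25,698.3277.
Convexity = Σ t(t+1)·PV / [P·(1+y)²] = 1,252,159.4432 / (25,698.3277 × 1.182656) = 41.19991.

41.200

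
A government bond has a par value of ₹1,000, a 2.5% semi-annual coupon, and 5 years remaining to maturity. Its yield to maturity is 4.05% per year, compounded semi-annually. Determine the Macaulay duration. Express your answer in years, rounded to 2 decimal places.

4.72 years

Periodic yield y = 0.02025. Discount each cash flow and weight by its period:
  t   CF        PV=CF/(1+0.02025)^t    t·PV
  1        12.50        12.2519        12.2519
  2        12.50        12.0087        24.0174
  3        12.50        11.7704        35.3111
  4        12.50        11.5368        46.1470
  5        12.50        11.3078        56.5389
  6        12.50        11.0833        66.5000
  7        12.50        10.8634        76.0435
  8        12.50        10.6477        85.1819
  9        12.50        10.4364        93.9276
  10    1,012.50       828.5696     8,285.6960
  Σ                    930.4759     8,781.6153
Price P = Σ PV = 930.4759.
Macaulay duration = Σ(t·PV) / P = 8,781.6153 / 930.4759 = 9.43777 half-year periods.
In years: 9.43777 / 2 = 4.71888 years.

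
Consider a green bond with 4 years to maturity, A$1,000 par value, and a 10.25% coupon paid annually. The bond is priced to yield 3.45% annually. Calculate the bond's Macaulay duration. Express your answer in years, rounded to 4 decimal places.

Periodic yield y = 0.0345. Discount each cash flow and weight by its year:
  t   CF        PV=CF/(1+0.0345)^t    t·PV
  1       102.50        99.0817        99.0817
  2       102.50        95.7774       191.5547
  3       102.50        92.5832       277.7497
  4     1,102.50       962.6239     3,850.4954
  Σ                  1,250.0661     4,418.8815
Price P = Σ PV = 1,250.0661.
Macaulay duration = Σ(t·PV) / P = 4,418.8815 / 1,250.0661 = 3.53492 years.

3.5349 years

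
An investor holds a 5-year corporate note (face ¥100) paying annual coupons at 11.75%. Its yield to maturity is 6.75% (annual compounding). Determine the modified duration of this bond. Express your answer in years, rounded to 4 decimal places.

Periodic yield y = 0.0675. First find Macaulay duration:
  t   CF        PV=CF/(1+0.0675)^t    t·PV
  1        11.75        11.0070        11.0070
  2        11.75        10.3110        20.6221
  3        11.75         9.6590        28.9771
  4        11.75         9.0483        36.1931
  5       111.75        80.6136       403.0678
  Σ                    120.6390       499.8672
P = 120.6390; Macaulay duration = 499.8672 / 120.6390 = 4.14350 years.
Modified duration = D_Mac / (1 + y) = 4.14350 / 1.0675 = 3.88150 years.

3.8815 years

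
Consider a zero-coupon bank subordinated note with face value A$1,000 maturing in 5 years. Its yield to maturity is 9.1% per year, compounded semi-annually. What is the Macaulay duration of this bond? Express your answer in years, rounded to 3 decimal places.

A zero-coupon bond has a single cash flow at maturity, so its Macaulay duration equals its maturity: 5 years.
(Equivalently: 10 semi-annual periods ÷ 2 = 5 years.)

5.000 years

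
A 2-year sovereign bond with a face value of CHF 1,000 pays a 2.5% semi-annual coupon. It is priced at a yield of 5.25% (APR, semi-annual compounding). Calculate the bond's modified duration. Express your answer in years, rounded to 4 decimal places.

Periodic yield y = 0.02625. First find Macaulay duration:
  t   CF        PV=CF/(1+0.02625)^t    t·PV
  1        12.50        12.1803        12.1803
  2        12.50        11.8687        23.7374
  3        12.50        11.5651        34.6954
  4     1,012.50       912.8141     3,651.2565
  Σ                    948.4282     3,721.8696
P = 948.4282; Macaulay duration = 3,721.8696 / 948.4282 = 3.92425 half-year periods = 1.96213 years.
Modified duration = D_Mac / (1 + y) = 1.96213 / 1.02625 = 1.91194 years.

1.9119 years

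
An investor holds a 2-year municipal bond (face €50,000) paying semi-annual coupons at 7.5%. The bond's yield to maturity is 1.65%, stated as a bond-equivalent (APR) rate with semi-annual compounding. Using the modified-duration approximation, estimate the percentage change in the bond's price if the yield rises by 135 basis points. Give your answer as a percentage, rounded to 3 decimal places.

-2.545%

Periodic yield y = 0.00825. Modified duration first:
  t   CF        PV=CF/(1+0.00825)^t    t·PV
  1     1,875.00     1,859.6578     1,859.6578
  2     1,875.00     1,844.4412     3,688.8824
  3     1,875.00     1,829.3491     5,488.0472
  4    51,875.00    50,197.8582   200,791.4326
  Σ                 55,731.3062   211,828.0200
P = 55,731.3062; D_Mac = 3.80088 half-year periods = 1.90044 yrs; D_mod = 1.90044/(1+0.00825) = 1.88489 yrs.
ΔP/P ≈ -D_mod · Δy = -1.88489 × (+0.0135) = -0.025446 = -2.5446%.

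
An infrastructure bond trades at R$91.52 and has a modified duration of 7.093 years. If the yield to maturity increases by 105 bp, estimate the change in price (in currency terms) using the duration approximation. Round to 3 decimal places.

Duration approximation: ΔP/P ≈ -D_mod · Δy = -7.093 × (+0.0105) = -0.0744765.
ΔP ≈ 91.52 × (-0.0744765) = -6.81608928.

-R$6.816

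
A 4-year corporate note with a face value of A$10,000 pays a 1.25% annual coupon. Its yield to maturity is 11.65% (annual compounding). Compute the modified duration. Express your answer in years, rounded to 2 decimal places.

Periodic yield y = 0.1165. First find Macaulay duration:
  t   CF        PV=CF/(1+0.1165)^t    t·PV
  1       125.00       111.9570       111.9570
  2       125.00       100.2750       200.5499
  3       125.00        89.8119       269.4357
  4    10,125.00     6,515.6856    26,062.7425
  Σ                  6,817.7295    26,644.6851
P = 6,817.7295; Macaulay duration = 26,644.6851 / 6,817.7295 = 3.90815 years.
Modified duration = D_Mac / (1 + y) = 3.90815 / 1.1165 = 3.50036 years.

3.50 years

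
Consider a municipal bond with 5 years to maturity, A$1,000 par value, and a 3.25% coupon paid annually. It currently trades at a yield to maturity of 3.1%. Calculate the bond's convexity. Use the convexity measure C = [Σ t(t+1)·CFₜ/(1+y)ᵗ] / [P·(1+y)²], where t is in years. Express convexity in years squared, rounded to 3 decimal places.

25.945

With y = 0.031:
  t   CF        PV=CF/(1+0.031)^t    t·PV        t(t+1)·PV
  1        32.50        31.5228        31.5228          63.0456
  2        32.50        30.5750        61.1499         183.4498
  3        32.50        29.6556        88.9669         355.8677
  4        32.50        28.7640       115.0558         575.2792
  5     1,032.50       886.3326     4,431.6631      26,589.9787
  Σ                  1,006.8500     4,728.3586      27,767.6210
P = 1,006.8500.
Convexity = Σ t(t+1)·PV / [P·(1+y)²] = 27,767.6210 / (1,006.8500 × 1.062961) = 25.94517.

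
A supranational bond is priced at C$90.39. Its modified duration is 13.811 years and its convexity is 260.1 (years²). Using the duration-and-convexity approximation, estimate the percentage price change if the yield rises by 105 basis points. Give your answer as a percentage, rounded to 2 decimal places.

Duration effect: -D_mod·Δy = -13.811 × (+0.0105) = -0.1450155
Convexity effect: ½·C·(Δy)² = 0.5 × 260.1 × (0.0105)² = +0.0143380125
ΔP/P ≈ -0.1450155 + 0.0143380125 = -0.1306774875
= -13.06774875%.

-13.07%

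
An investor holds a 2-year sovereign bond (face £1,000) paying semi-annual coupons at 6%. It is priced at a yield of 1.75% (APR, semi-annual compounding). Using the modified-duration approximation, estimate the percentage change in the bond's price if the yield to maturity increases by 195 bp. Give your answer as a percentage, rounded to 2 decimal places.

-3.71%

Periodic yield y = 0.00875. Modified duration first:
  t   CF        PV=CF/(1+0.00875)^t    t·PV
  1        30.00        29.7398        29.7398
  2        30.00        29.4818        58.9636
  3        30.00        29.2261        87.6782
  4     1,030.00       994.7250     3,978.9000
  Σ                  1,083.1727     4,155.2817
P = 1,083.1727; D_Mac = 3.83621 half-year periods = 1.91811 yrs; D_mod = 1.91811/(1+0.00875) = 1.90147 yrs.
ΔP/P ≈ -D_mod · Δy = -1.90147 × (+0.0195) = -0.037079 = -3.7079%.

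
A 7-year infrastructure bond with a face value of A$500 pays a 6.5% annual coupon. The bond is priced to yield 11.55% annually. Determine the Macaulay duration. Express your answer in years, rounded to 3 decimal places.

Periodic yield y = 0.1155. Discount each cash flow and weight by its year:
  t   CF        PV=CF/(1+0.1155)^t    t·PV
  1        32.50        29.1349        29.1349
  2        32.50        26.1183        52.2365
  3        32.50        23.4139        70.2418
  4        32.50        20.9896        83.9586
  5        32.50        18.8164        94.0818
  6        32.50        16.8681       101.2085
  7       532.50       247.7608     1,734.3256
  Σ                    383.1020     2,165.1877
Price P = Σ PV = 383.1020.
Macaulay duration = Σ(t·PV) / P = 2,165.1877 / 383.1020 = 5.65173 years.

5.652 years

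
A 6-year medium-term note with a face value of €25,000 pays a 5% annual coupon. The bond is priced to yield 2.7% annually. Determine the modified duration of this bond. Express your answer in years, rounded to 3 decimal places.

Periodic yield y = 0.027. First find Macaulay duration:
  t   CF        PV=CF/(1+0.027)^t    t·PV
  1     1,250.00     1,217.1373     1,217.1373
  2     1,250.00     1,185.1386     2,370.2771
  3     1,250.00     1,153.9811     3,461.9432
  4     1,250.00     1,123.6427     4,494.5708
  5     1,250.00     1,094.1020     5,470.5098
  6    26,250.00    22,372.0946   134,232.5673
  Σ                 28,146.0961   151,247.0055
P = 28,146.0961; Macaulay duration = 151,247.0055 / 28,146.0961 = 5.37364 years.
Modified duration = D_Mac / (1 + y) = 5.37364 / 1.027 = 5.23237 years.

5.232 years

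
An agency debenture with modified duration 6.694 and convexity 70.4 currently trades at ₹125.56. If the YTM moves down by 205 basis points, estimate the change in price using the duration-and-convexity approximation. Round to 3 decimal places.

+₹19.088

Duration effect: -D_mod·Δy = -6.694 × (-0.0205) = +0.137227
Convexity effect: ½·C·(Δy)² = 0.5 × 70.4 × (-0.0205)² = +0.0147928
ΔP/P ≈ +0.137227 + 0.0147928 = +0.1520198
ΔP ≈ 125.56 × (+0.1520198) = +19.087606088.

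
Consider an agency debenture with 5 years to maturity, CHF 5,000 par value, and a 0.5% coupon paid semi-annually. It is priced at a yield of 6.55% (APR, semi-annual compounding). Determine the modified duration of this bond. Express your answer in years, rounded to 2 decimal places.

4.78 years

Periodic yield y = 0.03275. First find Macaulay duration:
  t   CF        PV=CF/(1+0.03275)^t    t·PV
  1        12.50        12.1036        12.1036
  2        12.50        11.7198        23.4396
  3        12.50        11.3481        34.0444
  4        12.50        10.9883        43.9531
  5        12.50        10.6398        53.1991
  6        12.50        10.3024        61.8145
  7        12.50         9.9757        69.8299
  8        12.50         9.6594        77.2749
  9        12.50         9.3530        84.1774
  10    5,012.50     3,631.6363    36,316.3631
  Σ                  3,727.7264    36,776.1995
P = 3,727.7264; Macaulay duration = 36,776.1995 / 3,727.7264 = 9.86558 half-year periods = 4.93279 years.
Modified duration = D_Mac / (1 + y) = 4.93279 / 1.03275 = 4.77637 years.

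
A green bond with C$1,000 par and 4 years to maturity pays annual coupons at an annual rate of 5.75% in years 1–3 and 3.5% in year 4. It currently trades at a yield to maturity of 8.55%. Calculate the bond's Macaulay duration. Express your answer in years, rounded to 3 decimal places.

Periodic yield y = 0.0855. Discount each cash flow and weight by its year:
  t   CF        PV=CF/(1+0.0855)^t    t·PV
  1        57.50        52.9710        52.9710
  2        57.50        48.7987        97.5974
  3        57.50        44.9550       134.8651
  4     1,035.00       745.4543     2,981.8173
  Σ                    892.1790     3,267.2508
Price P = Σ PV = 892.1790.
Macaulay duration = Σ(t·PV) / P = 3,267.2508 / 892.1790 = 3.66210 years.

3.662 years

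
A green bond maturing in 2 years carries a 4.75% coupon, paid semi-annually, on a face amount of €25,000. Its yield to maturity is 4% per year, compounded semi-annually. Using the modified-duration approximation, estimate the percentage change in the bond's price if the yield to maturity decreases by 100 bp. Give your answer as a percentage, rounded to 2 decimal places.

Periodic yield y = 0.02. Modified duration first:
  t   CF        PV=CF/(1+0.02)^t    t·PV
  1       593.75       582.1078       582.1078
  2       593.75       570.6940     1,141.3879
  3       593.75       559.5039     1,678.5117
  4    25,593.75    23,644.6689    94,578.6755
  Σ                 25,356.9746    97,980.6829
P = 25,356.9746; D_Mac = 3.86405 half-year periods = 1.93203 yrs; D_mod = 1.93203/(1+0.02) = 1.89414 yrs.
ΔP/P ≈ -D_mod · Δy = -1.89414 × (-0.01) = +0.018941 = +1.8941%.

+1.89%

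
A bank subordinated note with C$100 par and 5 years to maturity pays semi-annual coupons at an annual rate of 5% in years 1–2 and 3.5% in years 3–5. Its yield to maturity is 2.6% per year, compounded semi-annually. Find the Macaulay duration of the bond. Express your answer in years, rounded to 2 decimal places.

4.55 years

Periodic yield y = 0.013. Discount each cash flow and weight by its period:
  t   CF        PV=CF/(1+0.013)^t    t·PV
  1         2.50         2.4679         2.4679
  2         2.50         2.4362         4.8725
  3         2.50         2.4050         7.2149
  4         2.50         2.3741         9.4965
  5         1.75         1.6406         8.2028
  6         1.75         1.6195         9.7170
  7         1.75         1.5987        11.1910
  8         1.75         1.5782        12.6256
  9         1.75         1.5579        14.0215
  10      101.75        89.4211       894.2109
  Σ                    107.0993       974.0207
Price P = Σ PV = 107.0993.
Macaulay duration = Σ(t·PV) / P = 974.0207 / 107.0993 = 9.09456 half-year periods.
In years: 9.09456 / 2 = 4.54728 years.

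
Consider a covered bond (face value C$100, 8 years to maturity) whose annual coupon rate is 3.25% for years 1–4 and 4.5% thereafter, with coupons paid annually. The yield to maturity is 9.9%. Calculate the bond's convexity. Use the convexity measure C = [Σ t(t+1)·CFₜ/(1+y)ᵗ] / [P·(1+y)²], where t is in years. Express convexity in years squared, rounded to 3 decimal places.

With y = 0.099:
  t   CF        PV=CF/(1+0.099)^t    t·PV        t(t+1)·PV
  1         3.25         2.9572         2.9572           5.9145
  2         3.25         2.6908         5.3817          16.1450
  3         3.25         2.4484         7.3453          29.3813
  4         3.25         2.2279         8.9115          44.5577
  5         4.50         2.8069        14.0344          84.2064
  6         4.50         2.5540        15.3242         107.2694
  7         4.50         2.3240        16.2677         130.1418
  8       104.50        49.1060       392.8482       3,535.6336
  Σ                     67.1153       463.0703       3,953.2496
P = 67.1153.
Convexity = Σ t(t+1)·PV / [P·(1+y)²] = 3,953.2496 / (67.1153 × 1.207801) = 48.76827.

48.768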